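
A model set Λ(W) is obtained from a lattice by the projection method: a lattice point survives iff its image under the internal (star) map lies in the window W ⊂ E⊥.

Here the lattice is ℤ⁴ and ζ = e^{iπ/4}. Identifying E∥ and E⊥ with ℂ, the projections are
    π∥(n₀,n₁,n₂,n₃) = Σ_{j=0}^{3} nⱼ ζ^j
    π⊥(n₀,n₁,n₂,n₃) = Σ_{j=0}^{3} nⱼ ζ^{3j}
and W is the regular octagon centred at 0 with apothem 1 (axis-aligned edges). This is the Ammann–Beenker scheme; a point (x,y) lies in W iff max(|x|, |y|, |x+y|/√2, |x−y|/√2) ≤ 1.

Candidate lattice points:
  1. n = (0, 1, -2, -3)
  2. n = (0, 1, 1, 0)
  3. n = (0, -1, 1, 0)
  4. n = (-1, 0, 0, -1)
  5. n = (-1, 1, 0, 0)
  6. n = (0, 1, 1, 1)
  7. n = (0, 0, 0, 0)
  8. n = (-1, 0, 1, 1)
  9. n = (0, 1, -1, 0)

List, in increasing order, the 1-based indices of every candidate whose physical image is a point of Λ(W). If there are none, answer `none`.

2, 6, 7, 8

With ζ = e^{iπ/4} the internal vectors are ζ^0,ζ^3,ζ^6,ζ^9.
candidate 1: n = (0, 1, -2, -3) → π⊥ ≈ (-2.82843, +0.58579); max(|x|,|y|,|x±y|/√2) = 2.82843 > 1 ⇒ ∉ W
candidate 2: n = (0, 1, 1, 0) → π⊥ ≈ (-0.70711, -0.29289); max(|x|,|y|,|x±y|/√2) = 0.70711 ≤ 1 ⇒ ∈ W
candidate 3: n = (0, -1, 1, 0) → π⊥ ≈ (+0.70711, -1.70711); max(|x|,|y|,|x±y|/√2) = 1.70711 > 1 ⇒ ∉ W
candidate 4: n = (-1, 0, 0, -1) → π⊥ ≈ (-1.70711, -0.70711); max(|x|,|y|,|x±y|/√2) = 1.70711 > 1 ⇒ ∉ W
candidate 5: n = (-1, 1, 0, 0) → π⊥ ≈ (-1.70711, +0.70711); max(|x|,|y|,|x±y|/√2) = 1.70711 > 1 ⇒ ∉ W
candidate 6: n = (0, 1, 1, 1) → π⊥ ≈ (+0.00000, +0.41421); max(|x|,|y|,|x±y|/√2) = 0.41421 ≤ 1 ⇒ ∈ W
candidate 7: n = (0, 0, 0, 0) → π⊥ ≈ (+0.00000, +0.00000); max(|x|,|y|,|x±y|/√2) = 0.00000 ≤ 1 ⇒ ∈ W
candidate 8: n = (-1, 0, 1, 1) → π⊥ ≈ (-0.29289, -0.29289); max(|x|,|y|,|x±y|/√2) = 0.41421 ≤ 1 ⇒ ∈ W
candidate 9: n = (0, 1, -1, 0) → π⊥ ≈ (-0.70711, +1.70711); max(|x|,|y|,|x±y|/√2) = 1.70711 > 1 ⇒ ∉ W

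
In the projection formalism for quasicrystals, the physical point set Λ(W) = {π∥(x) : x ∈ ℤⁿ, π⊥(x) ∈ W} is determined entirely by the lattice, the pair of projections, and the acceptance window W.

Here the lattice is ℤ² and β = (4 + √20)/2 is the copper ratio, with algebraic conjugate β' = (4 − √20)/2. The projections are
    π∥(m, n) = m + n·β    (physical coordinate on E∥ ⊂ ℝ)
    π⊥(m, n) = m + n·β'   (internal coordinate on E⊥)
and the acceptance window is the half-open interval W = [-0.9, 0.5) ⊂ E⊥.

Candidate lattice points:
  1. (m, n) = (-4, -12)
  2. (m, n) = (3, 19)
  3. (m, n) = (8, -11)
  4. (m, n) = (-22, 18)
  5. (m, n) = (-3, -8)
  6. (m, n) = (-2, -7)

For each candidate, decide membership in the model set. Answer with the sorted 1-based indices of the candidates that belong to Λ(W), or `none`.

6

Numerically β ≈ 4.23607 and β' = −1/β ≈ -0.23607.
[1] lift (-4,-12): star map gives -1.16718; window check -0.9 ≤ -1.16718 < 0.5 is false → out
[2] lift (3,19): star map gives -1.48529; window check -0.9 ≤ -1.48529 < 0.5 is false → out
[3] lift (8,-11): star map gives 10.59675; window check -0.9 ≤ 10.59675 < 0.5 is false → out
[4] lift (-22,18): star map gives -26.24922; window check -0.9 ≤ -26.24922 < 0.5 is false → out
[5] lift (-3,-8): star map gives -1.11146; window check -0.9 ≤ -1.11146 < 0.5 is false → out
[6] lift (-2,-7): star map gives -0.34752; window check -0.9 ≤ -0.34752 < 0.5 is true → IN Λ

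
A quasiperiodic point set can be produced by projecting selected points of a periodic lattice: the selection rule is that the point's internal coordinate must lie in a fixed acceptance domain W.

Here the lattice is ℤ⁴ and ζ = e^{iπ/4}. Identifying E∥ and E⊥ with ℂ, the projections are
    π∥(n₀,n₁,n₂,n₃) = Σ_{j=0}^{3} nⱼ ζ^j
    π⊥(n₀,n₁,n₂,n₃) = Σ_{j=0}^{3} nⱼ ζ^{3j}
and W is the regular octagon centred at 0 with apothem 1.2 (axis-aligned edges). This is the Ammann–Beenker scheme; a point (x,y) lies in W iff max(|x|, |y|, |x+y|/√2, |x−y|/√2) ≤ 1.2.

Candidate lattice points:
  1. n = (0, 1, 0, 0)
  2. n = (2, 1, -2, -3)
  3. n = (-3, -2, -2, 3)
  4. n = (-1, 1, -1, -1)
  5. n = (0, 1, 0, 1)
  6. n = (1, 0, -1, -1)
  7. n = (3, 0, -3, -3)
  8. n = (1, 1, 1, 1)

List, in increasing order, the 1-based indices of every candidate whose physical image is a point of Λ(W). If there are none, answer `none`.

1, 2, 6, 8

Internal map: ζ^{3j} for j=0..3 gives (1,0), (−√2/2,√2/2), (0,−1), (√2/2,√2/2).
#1 (0, 1, 0, 0): internal (-0.70711, 0.70711); octagon support 1.00000 vs apothem 1.2 → ∈ W
#2 (2, 1, -2, -3): internal (-0.82843, 0.58579); octagon support 1.00000 vs apothem 1.2 → ∈ W
#3 (-3, -2, -2, 3): internal (0.53553, 2.70711); octagon support 2.70711 vs apothem 1.2 → ∉ W
#4 (-1, 1, -1, -1): internal (-2.41421, 1.00000); octagon support 2.41421 vs apothem 1.2 → ∉ W
#5 (0, 1, 0, 1): internal (0.00000, 1.41421); octagon support 1.41421 vs apothem 1.2 → ∉ W
#6 (1, 0, -1, -1): internal (0.29289, 0.29289); octagon support 0.41421 vs apothem 1.2 → ∈ W
#7 (3, 0, -3, -3): internal (0.87868, 0.87868); octagon support 1.24264 vs apothem 1.2 → ∉ W
#8 (1, 1, 1, 1): internal (1.00000, 0.41421); octagon support 1.00000 vs apothem 1.2 → ∈ W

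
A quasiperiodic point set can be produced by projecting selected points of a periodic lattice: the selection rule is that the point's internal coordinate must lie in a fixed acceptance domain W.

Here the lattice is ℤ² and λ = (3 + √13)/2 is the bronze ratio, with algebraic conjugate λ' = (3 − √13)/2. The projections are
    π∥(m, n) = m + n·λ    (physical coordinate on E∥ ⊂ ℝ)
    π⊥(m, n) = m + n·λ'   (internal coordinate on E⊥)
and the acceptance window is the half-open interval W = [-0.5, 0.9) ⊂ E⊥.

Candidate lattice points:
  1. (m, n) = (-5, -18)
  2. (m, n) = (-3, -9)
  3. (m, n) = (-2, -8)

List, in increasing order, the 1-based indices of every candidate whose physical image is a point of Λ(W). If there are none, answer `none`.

Compute λ' = (3−√13)/2 = -0.302776, so π⊥(m,n) = m -0.302776·n.
[1] lift (-5,-18): star map gives 0.449961; window check -0.5 ≤ 0.449961 < 0.9 is true → IN Λ
[2] lift (-3,-9): star map gives -0.275019; window check -0.5 ≤ -0.275019 < 0.9 is true → IN Λ
[3] lift (-2,-8): star map gives 0.422205; window check -0.5 ≤ 0.422205 < 0.9 is true → IN Λ

1, 2, 3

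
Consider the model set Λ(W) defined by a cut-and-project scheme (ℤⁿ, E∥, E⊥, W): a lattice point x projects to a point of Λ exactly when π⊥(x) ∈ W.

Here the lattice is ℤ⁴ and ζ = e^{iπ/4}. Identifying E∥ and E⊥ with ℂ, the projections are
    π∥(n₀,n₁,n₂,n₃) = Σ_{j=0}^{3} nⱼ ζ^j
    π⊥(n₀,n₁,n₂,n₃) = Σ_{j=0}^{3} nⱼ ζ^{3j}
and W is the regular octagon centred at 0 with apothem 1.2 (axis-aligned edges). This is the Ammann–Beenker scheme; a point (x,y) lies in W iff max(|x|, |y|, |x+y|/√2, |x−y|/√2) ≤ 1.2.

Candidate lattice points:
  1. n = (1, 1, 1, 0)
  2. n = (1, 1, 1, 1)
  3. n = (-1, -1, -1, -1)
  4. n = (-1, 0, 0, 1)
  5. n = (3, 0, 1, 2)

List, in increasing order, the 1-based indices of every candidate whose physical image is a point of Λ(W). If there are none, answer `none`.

With ζ = e^{iπ/4} the internal vectors are ζ^0,ζ^3,ζ^6,ζ^9.
#1 (1, 1, 1, 0): internal (0.292893, -0.292893); octagon support 0.414214 vs apothem 1.2 → ∈ W
#2 (1, 1, 1, 1): internal (1.000000, 0.414214); octagon support 1.000000 vs apothem 1.2 → ∈ W
#3 (-1, -1, -1, -1): internal (-1.000000, -0.414214); octagon support 1.000000 vs apothem 1.2 → ∈ W
#4 (-1, 0, 0, 1): internal (-0.292893, 0.707107); octagon support 0.707107 vs apothem 1.2 → ∈ W
#5 (3, 0, 1, 2): internal (4.414214, 0.414214); octagon support 4.414214 vs apothem 1.2 → ∉ W

1, 2, 3, 4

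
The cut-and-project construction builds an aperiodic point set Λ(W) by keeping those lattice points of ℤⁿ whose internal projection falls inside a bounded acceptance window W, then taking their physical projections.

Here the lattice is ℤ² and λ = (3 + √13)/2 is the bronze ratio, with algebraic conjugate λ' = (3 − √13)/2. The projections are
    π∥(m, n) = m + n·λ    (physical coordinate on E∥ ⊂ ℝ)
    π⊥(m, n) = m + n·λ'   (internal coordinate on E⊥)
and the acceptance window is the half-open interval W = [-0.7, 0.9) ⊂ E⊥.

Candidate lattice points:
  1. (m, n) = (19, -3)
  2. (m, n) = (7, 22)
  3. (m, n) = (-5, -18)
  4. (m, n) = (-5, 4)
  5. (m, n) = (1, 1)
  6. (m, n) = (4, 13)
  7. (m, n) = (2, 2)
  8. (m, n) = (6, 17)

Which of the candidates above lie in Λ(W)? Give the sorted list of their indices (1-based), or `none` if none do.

2, 3, 5, 6, 8

Numerically λ ≈ 3.3028 and λ' = −1/λ ≈ -0.3028.
#1 (19,-3): internal coord 19 + (-3)·λ' = +19.9083; +19.9083 ∉ [-0.7, 0.9) → out
#2 (7,22): internal coord 7 + (22)·λ' = +0.3389; +0.3389 ∈ [-0.7, 0.9) → IN Λ
#3 (-5,-18): internal coord -5 + (-18)·λ' = +0.4500; +0.4500 ∈ [-0.7, 0.9) → IN Λ
#4 (-5,4): internal coord -5 + (4)·λ' = -6.2111; -6.2111 ∉ [-0.7, 0.9) → out
#5 (1,1): internal coord 1 + (1)·λ' = +0.6972; +0.6972 ∈ [-0.7, 0.9) → IN Λ
#6 (4,13): internal coord 4 + (13)·λ' = +0.0639; +0.0639 ∈ [-0.7, 0.9) → IN Λ
#7 (2,2): internal coord 2 + (2)·λ' = +1.3944; +1.3944 ∉ [-0.7, 0.9) → out
#8 (6,17): internal coord 6 + (17)·λ' = +0.8528; +0.8528 ∈ [-0.7, 0.9) → IN Λ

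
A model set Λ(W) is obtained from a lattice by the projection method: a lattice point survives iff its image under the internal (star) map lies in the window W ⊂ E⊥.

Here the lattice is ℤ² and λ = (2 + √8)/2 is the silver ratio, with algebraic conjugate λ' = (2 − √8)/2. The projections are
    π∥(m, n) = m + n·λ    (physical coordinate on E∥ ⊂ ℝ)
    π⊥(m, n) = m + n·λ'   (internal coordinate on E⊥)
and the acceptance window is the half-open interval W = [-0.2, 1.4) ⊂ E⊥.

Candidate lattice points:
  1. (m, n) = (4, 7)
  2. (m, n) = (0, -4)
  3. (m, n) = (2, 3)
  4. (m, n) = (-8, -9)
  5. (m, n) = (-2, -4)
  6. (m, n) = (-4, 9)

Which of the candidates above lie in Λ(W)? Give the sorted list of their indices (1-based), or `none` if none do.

Numerically λ ≈ 2.4142 and λ' = −1/λ ≈ -0.4142.
candidate 1: (m,n)=(4,7) → π∥ = 4+7·λ ≈ 20.8995, π⊥ = 4+7·λ' ≈ 1.1005 ∈ [-0.2, 1.4) ⇒ IN Λ
candidate 2: (m,n)=(0,-4) → π∥ = 0-4·λ ≈ -9.6569, π⊥ = 0-4·λ' ≈ 1.6569 ∉ [-0.2, 1.4) ⇒ out
candidate 3: (m,n)=(2,3) → π∥ = 2+3·λ ≈ 9.2426, π⊥ = 2+3·λ' ≈ 0.7574 ∈ [-0.2, 1.4) ⇒ IN Λ
candidate 4: (m,n)=(-8,-9) → π∥ = -8-9·λ ≈ -29.7279, π⊥ = -8-9·λ' ≈ -4.2721 ∉ [-0.2, 1.4) ⇒ out
candidate 5: (m,n)=(-2,-4) → π∥ = -2-4·λ ≈ -11.6569, π⊥ = -2-4·λ' ≈ -0.3431 ∉ [-0.2, 1.4) ⇒ out
candidate 6: (m,n)=(-4,9) → π∥ = -4+9·λ ≈ 17.7279, π⊥ = -4+9·λ' ≈ -7.7279 ∉ [-0.2, 1.4) ⇒ out

1, 3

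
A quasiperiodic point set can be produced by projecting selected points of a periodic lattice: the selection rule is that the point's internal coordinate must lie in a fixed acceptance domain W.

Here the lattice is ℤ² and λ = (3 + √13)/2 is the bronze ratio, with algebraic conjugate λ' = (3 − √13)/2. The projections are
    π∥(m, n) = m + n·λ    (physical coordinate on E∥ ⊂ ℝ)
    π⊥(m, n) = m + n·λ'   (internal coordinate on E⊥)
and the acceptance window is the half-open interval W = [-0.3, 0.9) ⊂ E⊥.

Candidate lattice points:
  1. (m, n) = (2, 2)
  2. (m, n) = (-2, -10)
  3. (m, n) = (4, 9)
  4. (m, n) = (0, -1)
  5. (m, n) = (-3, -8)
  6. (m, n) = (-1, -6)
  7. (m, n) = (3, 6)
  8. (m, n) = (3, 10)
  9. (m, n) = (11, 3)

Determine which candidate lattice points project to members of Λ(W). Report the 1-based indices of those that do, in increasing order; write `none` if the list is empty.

4, 6, 8

Compute λ' = (3−√13)/2 = -0.302776, so π⊥(m,n) = m -0.302776·n.
#1 (2,2): internal coord 2 + (2)·λ' = +1.394449; +1.394449 ∉ [-0.3, 0.9) → out
#2 (-2,-10): internal coord -2 + (-10)·λ' = +1.027756; +1.027756 ∉ [-0.3, 0.9) → out
#3 (4,9): internal coord 4 + (9)·λ' = +1.275019; +1.275019 ∉ [-0.3, 0.9) → out
#4 (0,-1): internal coord 0 + (-1)·λ' = +0.302776; +0.302776 ∈ [-0.3, 0.9) → IN Λ
#5 (-3,-8): internal coord -3 + (-8)·λ' = -0.577795; -0.577795 ∉ [-0.3, 0.9) → out
#6 (-1,-6): internal coord -1 + (-6)·λ' = +0.816654; +0.816654 ∈ [-0.3, 0.9) → IN Λ
#7 (3,6): internal coord 3 + (6)·λ' = +1.183346; +1.183346 ∉ [-0.3, 0.9) → out
#8 (3,10): internal coord 3 + (10)·λ' = -0.027756; -0.027756 ∈ [-0.3, 0.9) → IN Λ
#9 (11,3): internal coord 11 + (3)·λ' = +10.091673; +10.091673 ∉ [-0.3, 0.9) → out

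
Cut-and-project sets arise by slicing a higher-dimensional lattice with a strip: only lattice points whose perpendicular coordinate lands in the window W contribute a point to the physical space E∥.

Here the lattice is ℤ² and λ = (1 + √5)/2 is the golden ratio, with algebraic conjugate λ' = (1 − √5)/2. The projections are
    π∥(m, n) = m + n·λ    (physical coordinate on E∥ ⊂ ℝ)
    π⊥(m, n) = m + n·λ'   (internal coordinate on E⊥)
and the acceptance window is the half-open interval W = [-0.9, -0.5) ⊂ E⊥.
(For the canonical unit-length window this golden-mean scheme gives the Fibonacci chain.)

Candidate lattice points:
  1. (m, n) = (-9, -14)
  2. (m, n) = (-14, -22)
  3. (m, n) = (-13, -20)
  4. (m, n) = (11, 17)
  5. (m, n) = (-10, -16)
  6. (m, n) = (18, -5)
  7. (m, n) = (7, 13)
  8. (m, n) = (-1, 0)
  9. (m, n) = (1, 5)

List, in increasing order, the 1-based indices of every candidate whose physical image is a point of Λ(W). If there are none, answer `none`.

3

Compute λ' = (1−√5)/2 = -0.61803, so π⊥(m,n) = m -0.61803·n.
candidate 1: (m,n)=(-9,-14) → π∥ = -9-14·λ ≈ -31.65248, π⊥ = -9-14·λ' ≈ -0.34752 ∉ [-0.9, -0.5) ⇒ out
candidate 2: (m,n)=(-14,-22) → π∥ = -14-22·λ ≈ -49.59675, π⊥ = -14-22·λ' ≈ -0.40325 ∉ [-0.9, -0.5) ⇒ out
candidate 3: (m,n)=(-13,-20) → π∥ = -13-20·λ ≈ -45.36068, π⊥ = -13-20·λ' ≈ -0.63932 ∈ [-0.9, -0.5) ⇒ IN Λ
candidate 4: (m,n)=(11,17) → π∥ = 11+17·λ ≈ 38.50658, π⊥ = 11+17·λ' ≈ 0.49342 ∉ [-0.9, -0.5) ⇒ out
candidate 5: (m,n)=(-10,-16) → π∥ = -10-16·λ ≈ -35.88854, π⊥ = -10-16·λ' ≈ -0.11146 ∉ [-0.9, -0.5) ⇒ out
candidate 6: (m,n)=(18,-5) → π∥ = 18-5·λ ≈ 9.90983, π⊥ = 18-5·λ' ≈ 21.09017 ∉ [-0.9, -0.5) ⇒ out
candidate 7: (m,n)=(7,13) → π∥ = 7+13·λ ≈ 28.03444, π⊥ = 7+13·λ' ≈ -1.03444 ∉ [-0.9, -0.5) ⇒ out
candidate 8: (m,n)=(-1,0) → π∥ = -1+0·λ ≈ -1.00000, π⊥ = -1+0·λ' ≈ -1.00000 ∉ [-0.9, -0.5) ⇒ out
candidate 9: (m,n)=(1,5) → π∥ = 1+5·λ ≈ 9.09017, π⊥ = 1+5·λ' ≈ -2.09017 ∉ [-0.9, -0.5) ⇒ out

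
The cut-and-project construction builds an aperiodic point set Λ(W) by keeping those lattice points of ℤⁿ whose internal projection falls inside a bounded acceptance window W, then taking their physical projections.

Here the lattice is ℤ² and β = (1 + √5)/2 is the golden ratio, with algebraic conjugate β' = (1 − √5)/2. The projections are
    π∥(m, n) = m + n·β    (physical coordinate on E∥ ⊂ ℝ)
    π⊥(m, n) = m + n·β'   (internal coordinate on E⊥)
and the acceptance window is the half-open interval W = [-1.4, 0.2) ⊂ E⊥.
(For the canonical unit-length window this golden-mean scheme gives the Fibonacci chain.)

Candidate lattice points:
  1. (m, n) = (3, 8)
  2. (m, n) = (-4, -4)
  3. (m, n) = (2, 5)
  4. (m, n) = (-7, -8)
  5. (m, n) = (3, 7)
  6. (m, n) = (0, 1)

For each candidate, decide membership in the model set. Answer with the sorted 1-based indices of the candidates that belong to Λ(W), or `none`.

β' = (1−√5)/2 ≈ -0.618034.
[1] lift (3,8): star map gives -1.944272; window check -1.4 ≤ -1.944272 < 0.2 is false → out
[2] lift (-4,-4): star map gives -1.527864; window check -1.4 ≤ -1.527864 < 0.2 is false → out
[3] lift (2,5): star map gives -1.090170; window check -1.4 ≤ -1.090170 < 0.2 is true → IN Λ
[4] lift (-7,-8): star map gives -2.055728; window check -1.4 ≤ -2.055728 < 0.2 is false → out
[5] lift (3,7): star map gives -1.326238; window check -1.4 ≤ -1.326238 < 0.2 is true → IN Λ
[6] lift (0,1): star map gives -0.618034; window check -1.4 ≤ -0.618034 < 0.2 is true → IN Λ

3, 5, 6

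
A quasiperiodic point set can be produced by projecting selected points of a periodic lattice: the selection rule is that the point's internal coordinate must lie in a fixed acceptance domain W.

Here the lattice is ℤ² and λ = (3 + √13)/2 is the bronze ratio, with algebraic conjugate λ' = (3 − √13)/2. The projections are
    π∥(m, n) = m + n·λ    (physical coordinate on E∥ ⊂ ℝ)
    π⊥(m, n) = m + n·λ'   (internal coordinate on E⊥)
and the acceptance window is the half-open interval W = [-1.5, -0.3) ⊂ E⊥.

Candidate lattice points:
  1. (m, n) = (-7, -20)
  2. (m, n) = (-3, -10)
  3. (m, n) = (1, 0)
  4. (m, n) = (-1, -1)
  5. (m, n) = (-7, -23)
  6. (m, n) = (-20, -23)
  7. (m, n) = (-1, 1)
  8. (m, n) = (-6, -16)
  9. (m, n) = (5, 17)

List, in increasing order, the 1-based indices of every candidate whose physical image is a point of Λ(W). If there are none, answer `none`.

Compute λ' = (3−√13)/2 = -0.3028, so π⊥(m,n) = m -0.3028·n.
#1 (-7,-20): internal coord -7 + (-20)·λ' = -0.9445; -0.9445 ∈ [-1.5, -0.3) → IN Λ
#2 (-3,-10): internal coord -3 + (-10)·λ' = +0.0278; +0.0278 ∉ [-1.5, -0.3) → out
#3 (1,0): internal coord 1 + (0)·λ' = +1.0000; +1.0000 ∉ [-1.5, -0.3) → out
#4 (-1,-1): internal coord -1 + (-1)·λ' = -0.6972; -0.6972 ∈ [-1.5, -0.3) → IN Λ
#5 (-7,-23): internal coord -7 + (-23)·λ' = -0.0362; -0.0362 ∉ [-1.5, -0.3) → out
#6 (-20,-23): internal coord -20 + (-23)·λ' = -13.0362; -13.0362 ∉ [-1.5, -0.3) → out
#7 (-1,1): internal coord -1 + (1)·λ' = -1.3028; -1.3028 ∈ [-1.5, -0.3) → IN Λ
#8 (-6,-16): internal coord -6 + (-16)·λ' = -1.1556; -1.1556 ∈ [-1.5, -0.3) → IN Λ
#9 (5,17): internal coord 5 + (17)·λ' = -0.1472; -0.1472 ∉ [-1.5, -0.3) → out

1, 4, 7, 8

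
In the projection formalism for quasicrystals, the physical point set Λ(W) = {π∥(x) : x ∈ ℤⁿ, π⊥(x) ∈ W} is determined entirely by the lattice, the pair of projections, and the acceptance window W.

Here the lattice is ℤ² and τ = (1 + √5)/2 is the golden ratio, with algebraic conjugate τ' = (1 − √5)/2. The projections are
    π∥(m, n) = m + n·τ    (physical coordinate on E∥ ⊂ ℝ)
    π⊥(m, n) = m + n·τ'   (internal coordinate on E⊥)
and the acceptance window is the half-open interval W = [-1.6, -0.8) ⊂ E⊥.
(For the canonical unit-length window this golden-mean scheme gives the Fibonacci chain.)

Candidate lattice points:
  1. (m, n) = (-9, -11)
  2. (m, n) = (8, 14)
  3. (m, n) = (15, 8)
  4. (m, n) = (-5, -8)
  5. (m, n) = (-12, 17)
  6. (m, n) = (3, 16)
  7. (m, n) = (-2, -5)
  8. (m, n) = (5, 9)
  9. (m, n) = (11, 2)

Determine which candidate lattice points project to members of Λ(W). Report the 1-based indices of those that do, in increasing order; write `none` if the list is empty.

Compute τ' = (1−√5)/2 = -0.61803, so π⊥(m,n) = m -0.61803·n.
candidate 1: (m,n)=(-9,-11) → π∥ = -9-11·τ ≈ -26.79837, π⊥ = -9-11·τ' ≈ -2.20163 ∉ [-1.6, -0.8) ⇒ out
candidate 2: (m,n)=(8,14) → π∥ = 8+14·τ ≈ 30.65248, π⊥ = 8+14·τ' ≈ -0.65248 ∉ [-1.6, -0.8) ⇒ out
candidate 3: (m,n)=(15,8) → π∥ = 15+8·τ ≈ 27.94427, π⊥ = 15+8·τ' ≈ 10.05573 ∉ [-1.6, -0.8) ⇒ out
candidate 4: (m,n)=(-5,-8) → π∥ = -5-8·τ ≈ -17.94427, π⊥ = -5-8·τ' ≈ -0.05573 ∉ [-1.6, -0.8) ⇒ out
candidate 5: (m,n)=(-12,17) → π∥ = -12+17·τ ≈ 15.50658, π⊥ = -12+17·τ' ≈ -22.50658 ∉ [-1.6, -0.8) ⇒ out
candidate 6: (m,n)=(3,16) → π∥ = 3+16·τ ≈ 28.88854, π⊥ = 3+16·τ' ≈ -6.88854 ∉ [-1.6, -0.8) ⇒ out
candidate 7: (m,n)=(-2,-5) → π∥ = -2-5·τ ≈ -10.09017, π⊥ = -2-5·τ' ≈ 1.09017 ∉ [-1.6, -0.8) ⇒ out
candidate 8: (m,n)=(5,9) → π∥ = 5+9·τ ≈ 19.56231, π⊥ = 5+9·τ' ≈ -0.56231 ∉ [-1.6, -0.8) ⇒ out
candidate 9: (m,n)=(11,2) → π∥ = 11+2·τ ≈ 14.23607, π⊥ = 11+2·τ' ≈ 9.76393 ∉ [-1.6, -0.8) ⇒ out

none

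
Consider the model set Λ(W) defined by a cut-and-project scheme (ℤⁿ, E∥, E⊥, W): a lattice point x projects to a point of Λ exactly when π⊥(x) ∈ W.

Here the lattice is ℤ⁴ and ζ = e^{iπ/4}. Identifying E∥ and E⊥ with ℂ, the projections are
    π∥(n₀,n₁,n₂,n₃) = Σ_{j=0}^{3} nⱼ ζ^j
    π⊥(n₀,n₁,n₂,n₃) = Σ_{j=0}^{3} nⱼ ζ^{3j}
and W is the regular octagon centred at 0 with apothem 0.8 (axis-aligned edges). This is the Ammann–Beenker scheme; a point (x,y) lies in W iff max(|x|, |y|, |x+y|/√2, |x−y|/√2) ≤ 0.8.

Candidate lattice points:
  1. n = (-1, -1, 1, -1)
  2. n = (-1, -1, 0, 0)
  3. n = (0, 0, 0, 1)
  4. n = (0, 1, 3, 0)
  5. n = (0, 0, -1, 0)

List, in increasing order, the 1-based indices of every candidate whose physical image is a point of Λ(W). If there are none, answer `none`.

Internal map: ζ^{3j} for j=0..3 gives (1,0), (−√2/2,√2/2), (0,−1), (√2/2,√2/2).
candidate 1: n = (-1, -1, 1, -1) → π⊥ ≈ (-1.0000, -2.4142); max(|x|,|y|,|x±y|/√2) = 2.4142 > 0.8 ⇒ ∉ W
candidate 2: n = (-1, -1, 0, 0) → π⊥ ≈ (-0.2929, -0.7071); max(|x|,|y|,|x±y|/√2) = 0.7071 ≤ 0.8 ⇒ ∈ W
candidate 3: n = (0, 0, 0, 1) → π⊥ ≈ (+0.7071, +0.7071); max(|x|,|y|,|x±y|/√2) = 1.0000 > 0.8 ⇒ ∉ W
candidate 4: n = (0, 1, 3, 0) → π⊥ ≈ (-0.7071, -2.2929); max(|x|,|y|,|x±y|/√2) = 2.2929 > 0.8 ⇒ ∉ W
candidate 5: n = (0, 0, -1, 0) → π⊥ ≈ (+0.0000, +1.0000); max(|x|,|y|,|x±y|/√2) = 1.0000 > 0.8 ⇒ ∉ W

2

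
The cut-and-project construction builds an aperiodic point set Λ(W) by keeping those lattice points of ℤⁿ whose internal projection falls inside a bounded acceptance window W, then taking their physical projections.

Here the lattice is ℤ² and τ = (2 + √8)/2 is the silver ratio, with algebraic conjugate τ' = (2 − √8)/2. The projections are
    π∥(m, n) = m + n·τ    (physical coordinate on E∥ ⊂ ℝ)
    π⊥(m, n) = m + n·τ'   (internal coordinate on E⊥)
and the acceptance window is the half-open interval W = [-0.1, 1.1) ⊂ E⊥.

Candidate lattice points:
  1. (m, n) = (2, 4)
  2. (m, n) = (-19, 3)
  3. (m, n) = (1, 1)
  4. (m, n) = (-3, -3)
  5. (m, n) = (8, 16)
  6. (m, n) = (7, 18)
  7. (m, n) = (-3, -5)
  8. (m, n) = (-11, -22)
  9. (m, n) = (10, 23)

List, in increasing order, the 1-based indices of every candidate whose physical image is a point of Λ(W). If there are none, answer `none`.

Compute τ' = (2−√8)/2 = -0.4142, so π⊥(m,n) = m -0.4142·n.
[1] lift (2,4): star map gives 0.3431; window check -0.1 ≤ 0.3431 < 1.1 is true → IN Λ
[2] lift (-19,3): star map gives -20.2426; window check -0.1 ≤ -20.2426 < 1.1 is false → out
[3] lift (1,1): star map gives 0.5858; window check -0.1 ≤ 0.5858 < 1.1 is true → IN Λ
[4] lift (-3,-3): star map gives -1.7574; window check -0.1 ≤ -1.7574 < 1.1 is false → out
[5] lift (8,16): star map gives 1.3726; window check -0.1 ≤ 1.3726 < 1.1 is false → out
[6] lift (7,18): star map gives -0.4558; window check -0.1 ≤ -0.4558 < 1.1 is false → out
[7] lift (-3,-5): star map gives -0.9289; window check -0.1 ≤ -0.9289 < 1.1 is false → out
[8] lift (-11,-22): star map gives -1.8873; window check -0.1 ≤ -1.8873 < 1.1 is false → out
[9] lift (10,23): star map gives 0.4731; window check -0.1 ≤ 0.4731 < 1.1 is true → IN Λ

1, 3, 9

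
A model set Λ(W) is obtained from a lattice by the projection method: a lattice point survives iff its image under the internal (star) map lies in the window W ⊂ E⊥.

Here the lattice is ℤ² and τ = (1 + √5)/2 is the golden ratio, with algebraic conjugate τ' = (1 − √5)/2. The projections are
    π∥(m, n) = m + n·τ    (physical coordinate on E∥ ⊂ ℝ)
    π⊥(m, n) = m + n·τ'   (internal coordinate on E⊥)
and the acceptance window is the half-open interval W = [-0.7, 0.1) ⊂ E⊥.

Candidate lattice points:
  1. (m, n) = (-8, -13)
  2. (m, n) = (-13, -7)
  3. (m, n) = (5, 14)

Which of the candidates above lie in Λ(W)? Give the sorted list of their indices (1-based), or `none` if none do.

Numerically τ ≈ 1.61803 and τ' = −1/τ ≈ -0.61803.
#1 (-8,-13): internal coord -8 + (-13)·τ' = +0.03444; +0.03444 ∈ [-0.7, 0.1) → IN Λ
#2 (-13,-7): internal coord -13 + (-7)·τ' = -8.67376; -8.67376 ∉ [-0.7, 0.1) → out
#3 (5,14): internal coord 5 + (14)·τ' = -3.65248; -3.65248 ∉ [-0.7, 0.1) → out

1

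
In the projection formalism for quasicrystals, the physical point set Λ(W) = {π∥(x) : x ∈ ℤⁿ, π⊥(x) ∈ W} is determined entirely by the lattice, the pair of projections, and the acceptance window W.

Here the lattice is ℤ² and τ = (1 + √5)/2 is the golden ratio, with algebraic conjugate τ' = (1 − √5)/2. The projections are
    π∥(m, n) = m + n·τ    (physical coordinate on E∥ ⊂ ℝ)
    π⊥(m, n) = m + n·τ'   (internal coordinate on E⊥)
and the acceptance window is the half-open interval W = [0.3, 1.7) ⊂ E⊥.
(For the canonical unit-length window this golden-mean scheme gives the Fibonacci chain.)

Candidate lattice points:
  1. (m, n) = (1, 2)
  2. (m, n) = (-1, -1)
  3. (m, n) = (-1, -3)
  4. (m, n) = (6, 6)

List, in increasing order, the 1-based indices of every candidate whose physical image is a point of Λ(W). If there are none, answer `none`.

τ' = (1−√5)/2 ≈ -0.6180.
candidate 1: (m,n)=(1,2) → π∥ = 1+2·τ ≈ 4.2361, π⊥ = 1+2·τ' ≈ -0.2361 ∉ [0.3, 1.7) ⇒ out
candidate 2: (m,n)=(-1,-1) → π∥ = -1-1·τ ≈ -2.6180, π⊥ = -1-1·τ' ≈ -0.3820 ∉ [0.3, 1.7) ⇒ out
candidate 3: (m,n)=(-1,-3) → π∥ = -1-3·τ ≈ -5.8541, π⊥ = -1-3·τ' ≈ 0.8541 ∈ [0.3, 1.7) ⇒ IN Λ
candidate 4: (m,n)=(6,6) → π∥ = 6+6·τ ≈ 15.7082, π⊥ = 6+6·τ' ≈ 2.2918 ∉ [0.3, 1.7) ⇒ out

3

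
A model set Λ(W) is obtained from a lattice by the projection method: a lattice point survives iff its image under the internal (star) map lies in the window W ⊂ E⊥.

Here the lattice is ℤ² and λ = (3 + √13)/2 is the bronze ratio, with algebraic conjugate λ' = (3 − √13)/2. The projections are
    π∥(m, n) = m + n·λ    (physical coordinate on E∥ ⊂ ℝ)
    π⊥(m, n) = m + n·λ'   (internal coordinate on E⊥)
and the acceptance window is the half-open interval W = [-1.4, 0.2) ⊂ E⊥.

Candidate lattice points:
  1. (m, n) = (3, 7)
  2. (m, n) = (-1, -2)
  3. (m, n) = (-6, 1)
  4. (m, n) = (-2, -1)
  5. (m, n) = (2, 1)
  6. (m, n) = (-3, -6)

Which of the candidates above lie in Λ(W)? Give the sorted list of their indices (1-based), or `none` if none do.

λ' = (3−√13)/2 ≈ -0.30278.
#1 (3,7): internal coord 3 + (7)·λ' = +0.88057; +0.88057 ∉ [-1.4, 0.2) → out
#2 (-1,-2): internal coord -1 + (-2)·λ' = -0.39445; -0.39445 ∈ [-1.4, 0.2) → IN Λ
#3 (-6,1): internal coord -6 + (1)·λ' = -6.30278; -6.30278 ∉ [-1.4, 0.2) → out
#4 (-2,-1): internal coord -2 + (-1)·λ' = -1.69722; -1.69722 ∉ [-1.4, 0.2) → out
#5 (2,1): internal coord 2 + (1)·λ' = +1.69722; +1.69722 ∉ [-1.4, 0.2) → out
#6 (-3,-6): internal coord -3 + (-6)·λ' = -1.18335; -1.18335 ∈ [-1.4, 0.2) → IN Λ

2, 6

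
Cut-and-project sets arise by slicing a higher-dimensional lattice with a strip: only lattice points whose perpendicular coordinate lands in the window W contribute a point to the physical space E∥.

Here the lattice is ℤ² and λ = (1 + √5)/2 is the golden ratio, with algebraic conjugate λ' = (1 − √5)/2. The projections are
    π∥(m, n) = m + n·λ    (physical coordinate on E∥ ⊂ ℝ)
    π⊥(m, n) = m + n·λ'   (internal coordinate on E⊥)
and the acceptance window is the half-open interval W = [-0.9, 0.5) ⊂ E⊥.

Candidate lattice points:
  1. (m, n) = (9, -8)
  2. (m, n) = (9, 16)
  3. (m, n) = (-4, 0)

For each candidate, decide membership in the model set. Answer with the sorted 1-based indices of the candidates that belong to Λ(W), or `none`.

2

Compute λ' = (1−√5)/2 = -0.618034, so π⊥(m,n) = m -0.618034·n.
#1 (9,-8): internal coord 9 + (-8)·λ' = +13.944272; +13.944272 ∉ [-0.9, 0.5) → out
#2 (9,16): internal coord 9 + (16)·λ' = -0.888544; -0.888544 ∈ [-0.9, 0.5) → IN Λ
#3 (-4,0): internal coord -4 + (0)·λ' = -4.000000; -4.000000 ∉ [-0.9, 0.5) → out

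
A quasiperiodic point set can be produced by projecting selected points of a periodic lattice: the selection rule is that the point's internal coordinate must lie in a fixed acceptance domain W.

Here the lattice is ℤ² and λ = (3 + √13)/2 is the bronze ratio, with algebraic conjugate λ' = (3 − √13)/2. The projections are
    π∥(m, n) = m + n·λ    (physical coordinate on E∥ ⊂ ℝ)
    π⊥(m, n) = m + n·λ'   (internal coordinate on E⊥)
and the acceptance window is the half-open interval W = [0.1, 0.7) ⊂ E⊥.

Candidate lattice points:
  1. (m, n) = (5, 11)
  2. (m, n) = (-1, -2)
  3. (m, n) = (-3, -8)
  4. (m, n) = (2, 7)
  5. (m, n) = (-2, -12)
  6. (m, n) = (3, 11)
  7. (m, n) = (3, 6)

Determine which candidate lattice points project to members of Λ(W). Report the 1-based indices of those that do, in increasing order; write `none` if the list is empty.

λ' = (3−√13)/2 ≈ -0.302776.
candidate 1: (m,n)=(5,11) → π∥ = 5+11·λ ≈ 41.330532, π⊥ = 5+11·λ' ≈ 1.669468 ∉ [0.1, 0.7) ⇒ out
candidate 2: (m,n)=(-1,-2) → π∥ = -1-2·λ ≈ -7.605551, π⊥ = -1-2·λ' ≈ -0.394449 ∉ [0.1, 0.7) ⇒ out
candidate 3: (m,n)=(-3,-8) → π∥ = -3-8·λ ≈ -29.422205, π⊥ = -3-8·λ' ≈ -0.577795 ∉ [0.1, 0.7) ⇒ out
candidate 4: (m,n)=(2,7) → π∥ = 2+7·λ ≈ 25.119429, π⊥ = 2+7·λ' ≈ -0.119429 ∉ [0.1, 0.7) ⇒ out
candidate 5: (m,n)=(-2,-12) → π∥ = -2-12·λ ≈ -41.633308, π⊥ = -2-12·λ' ≈ 1.633308 ∉ [0.1, 0.7) ⇒ out
candidate 6: (m,n)=(3,11) → π∥ = 3+11·λ ≈ 39.330532, π⊥ = 3+11·λ' ≈ -0.330532 ∉ [0.1, 0.7) ⇒ out
candidate 7: (m,n)=(3,6) → π∥ = 3+6·λ ≈ 22.816654, π⊥ = 3+6·λ' ≈ 1.183346 ∉ [0.1, 0.7) ⇒ out

none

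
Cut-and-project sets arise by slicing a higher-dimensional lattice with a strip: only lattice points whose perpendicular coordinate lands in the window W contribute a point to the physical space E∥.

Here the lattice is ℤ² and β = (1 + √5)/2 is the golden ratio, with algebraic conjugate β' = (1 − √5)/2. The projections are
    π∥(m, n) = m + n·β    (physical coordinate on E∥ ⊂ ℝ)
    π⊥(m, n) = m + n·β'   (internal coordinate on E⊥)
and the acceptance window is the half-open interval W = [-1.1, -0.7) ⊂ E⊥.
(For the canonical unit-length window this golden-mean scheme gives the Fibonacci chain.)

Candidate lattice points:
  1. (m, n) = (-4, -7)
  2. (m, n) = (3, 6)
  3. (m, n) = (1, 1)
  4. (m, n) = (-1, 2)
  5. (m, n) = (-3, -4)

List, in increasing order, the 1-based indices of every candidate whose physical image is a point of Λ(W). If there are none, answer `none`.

2

Compute β' = (1−√5)/2 = -0.61803, so π⊥(m,n) = m -0.61803·n.
[1] lift (-4,-7): star map gives 0.32624; window check -1.1 ≤ 0.32624 < -0.7 is false → out
[2] lift (3,6): star map gives -0.70820; window check -1.1 ≤ -0.70820 < -0.7 is true → IN Λ
[3] lift (1,1): star map gives 0.38197; window check -1.1 ≤ 0.38197 < -0.7 is false → out
[4] lift (-1,2): star map gives -2.23607; window check -1.1 ≤ -2.23607 < -0.7 is false → out
[5] lift (-3,-4): star map gives -0.52786; window check -1.1 ≤ -0.52786 < -0.7 is false → out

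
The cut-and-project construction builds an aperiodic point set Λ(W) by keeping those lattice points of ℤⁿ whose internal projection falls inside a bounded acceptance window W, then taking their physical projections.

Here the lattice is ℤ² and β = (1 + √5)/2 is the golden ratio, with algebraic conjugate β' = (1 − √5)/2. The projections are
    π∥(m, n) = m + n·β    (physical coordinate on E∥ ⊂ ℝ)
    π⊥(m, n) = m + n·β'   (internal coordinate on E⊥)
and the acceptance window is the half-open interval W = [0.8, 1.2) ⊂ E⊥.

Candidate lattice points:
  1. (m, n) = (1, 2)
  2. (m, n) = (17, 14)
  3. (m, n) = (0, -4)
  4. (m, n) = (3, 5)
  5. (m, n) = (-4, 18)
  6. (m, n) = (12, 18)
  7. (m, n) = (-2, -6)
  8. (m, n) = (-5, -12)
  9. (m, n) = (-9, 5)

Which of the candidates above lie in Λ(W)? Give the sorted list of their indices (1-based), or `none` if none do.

6

Numerically β ≈ 1.618034 and β' = −1/β ≈ -0.618034.
candidate 1: (m,n)=(1,2) → π∥ = 1+2·β ≈ 4.236068, π⊥ = 1+2·β' ≈ -0.236068 ∉ [0.8, 1.2) ⇒ out
candidate 2: (m,n)=(17,14) → π∥ = 17+14·β ≈ 39.652476, π⊥ = 17+14·β' ≈ 8.347524 ∉ [0.8, 1.2) ⇒ out
candidate 3: (m,n)=(0,-4) → π∥ = 0-4·β ≈ -6.472136, π⊥ = 0-4·β' ≈ 2.472136 ∉ [0.8, 1.2) ⇒ out
candidate 4: (m,n)=(3,5) → π∥ = 3+5·β ≈ 11.090170, π⊥ = 3+5·β' ≈ -0.090170 ∉ [0.8, 1.2) ⇒ out
candidate 5: (m,n)=(-4,18) → π∥ = -4+18·β ≈ 25.124612, π⊥ = -4+18·β' ≈ -15.124612 ∉ [0.8, 1.2) ⇒ out
candidate 6: (m,n)=(12,18) → π∥ = 12+18·β ≈ 41.124612, π⊥ = 12+18·β' ≈ 0.875388 ∈ [0.8, 1.2) ⇒ IN Λ
candidate 7: (m,n)=(-2,-6) → π∥ = -2-6·β ≈ -11.708204, π⊥ = -2-6·β' ≈ 1.708204 ∉ [0.8, 1.2) ⇒ out
candidate 8: (m,n)=(-5,-12) → π∥ = -5-12·β ≈ -24.416408, π⊥ = -5-12·β' ≈ 2.416408 ∉ [0.8, 1.2) ⇒ out
candidate 9: (m,n)=(-9,5) → π∥ = -9+5·β ≈ -0.909830, π⊥ = -9+5·β' ≈ -12.090170 ∉ [0.8, 1.2) ⇒ out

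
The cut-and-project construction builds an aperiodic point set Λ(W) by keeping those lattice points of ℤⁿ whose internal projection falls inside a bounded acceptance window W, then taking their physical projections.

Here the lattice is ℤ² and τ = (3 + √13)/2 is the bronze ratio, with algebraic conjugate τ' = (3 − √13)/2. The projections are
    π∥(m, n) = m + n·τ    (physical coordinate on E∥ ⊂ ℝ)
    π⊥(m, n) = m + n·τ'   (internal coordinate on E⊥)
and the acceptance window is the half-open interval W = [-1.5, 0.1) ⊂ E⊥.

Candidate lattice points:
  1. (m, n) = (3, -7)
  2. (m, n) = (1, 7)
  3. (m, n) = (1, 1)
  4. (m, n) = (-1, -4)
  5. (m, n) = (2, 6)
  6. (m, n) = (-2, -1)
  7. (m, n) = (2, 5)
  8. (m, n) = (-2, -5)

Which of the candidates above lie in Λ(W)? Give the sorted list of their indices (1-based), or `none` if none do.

τ' = (3−√13)/2 ≈ -0.302776.
candidate 1: (m,n)=(3,-7) → π∥ = 3-7·τ ≈ -20.119429, π⊥ = 3-7·τ' ≈ 5.119429 ∉ [-1.5, 0.1) ⇒ out
candidate 2: (m,n)=(1,7) → π∥ = 1+7·τ ≈ 24.119429, π⊥ = 1+7·τ' ≈ -1.119429 ∈ [-1.5, 0.1) ⇒ IN Λ
candidate 3: (m,n)=(1,1) → π∥ = 1+1·τ ≈ 4.302776, π⊥ = 1+1·τ' ≈ 0.697224 ∉ [-1.5, 0.1) ⇒ out
candidate 4: (m,n)=(-1,-4) → π∥ = -1-4·τ ≈ -14.211103, π⊥ = -1-4·τ' ≈ 0.211103 ∉ [-1.5, 0.1) ⇒ out
candidate 5: (m,n)=(2,6) → π∥ = 2+6·τ ≈ 21.816654, π⊥ = 2+6·τ' ≈ 0.183346 ∉ [-1.5, 0.1) ⇒ out
candidate 6: (m,n)=(-2,-1) → π∥ = -2-1·τ ≈ -5.302776, π⊥ = -2-1·τ' ≈ -1.697224 ∉ [-1.5, 0.1) ⇒ out
candidate 7: (m,n)=(2,5) → π∥ = 2+5·τ ≈ 18.513878, π⊥ = 2+5·τ' ≈ 0.486122 ∉ [-1.5, 0.1) ⇒ out
candidate 8: (m,n)=(-2,-5) → π∥ = -2-5·τ ≈ -18.513878, π⊥ = -2-5·τ' ≈ -0.486122 ∈ [-1.5, 0.1) ⇒ IN Λ

2, 8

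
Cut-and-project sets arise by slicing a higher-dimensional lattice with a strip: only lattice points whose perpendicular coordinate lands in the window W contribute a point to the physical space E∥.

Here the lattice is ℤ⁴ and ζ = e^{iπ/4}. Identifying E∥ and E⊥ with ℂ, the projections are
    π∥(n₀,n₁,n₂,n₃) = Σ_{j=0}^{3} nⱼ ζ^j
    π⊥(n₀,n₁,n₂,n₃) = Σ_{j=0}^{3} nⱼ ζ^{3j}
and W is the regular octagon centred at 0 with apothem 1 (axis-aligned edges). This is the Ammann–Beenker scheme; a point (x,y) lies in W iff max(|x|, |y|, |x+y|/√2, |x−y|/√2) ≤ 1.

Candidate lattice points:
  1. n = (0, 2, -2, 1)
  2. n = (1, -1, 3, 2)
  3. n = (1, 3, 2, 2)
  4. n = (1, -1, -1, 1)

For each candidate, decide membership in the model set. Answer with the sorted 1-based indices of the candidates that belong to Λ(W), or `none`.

Internal map: ζ^{3j} for j=0..3 gives (1,0), (−√2/2,√2/2), (0,−1), (√2/2,√2/2).
#1 (0, 2, -2, 1): internal (-0.707107, 4.121320); octagon support 4.121320 vs apothem 1 → ∉ W
#2 (1, -1, 3, 2): internal (3.121320, -2.292893); octagon support 3.828427 vs apothem 1 → ∉ W
#3 (1, 3, 2, 2): internal (0.292893, 1.535534); octagon support 1.535534 vs apothem 1 → ∉ W
#4 (1, -1, -1, 1): internal (2.414214, 1.000000); octagon support 2.414214 vs apothem 1 → ∉ W

none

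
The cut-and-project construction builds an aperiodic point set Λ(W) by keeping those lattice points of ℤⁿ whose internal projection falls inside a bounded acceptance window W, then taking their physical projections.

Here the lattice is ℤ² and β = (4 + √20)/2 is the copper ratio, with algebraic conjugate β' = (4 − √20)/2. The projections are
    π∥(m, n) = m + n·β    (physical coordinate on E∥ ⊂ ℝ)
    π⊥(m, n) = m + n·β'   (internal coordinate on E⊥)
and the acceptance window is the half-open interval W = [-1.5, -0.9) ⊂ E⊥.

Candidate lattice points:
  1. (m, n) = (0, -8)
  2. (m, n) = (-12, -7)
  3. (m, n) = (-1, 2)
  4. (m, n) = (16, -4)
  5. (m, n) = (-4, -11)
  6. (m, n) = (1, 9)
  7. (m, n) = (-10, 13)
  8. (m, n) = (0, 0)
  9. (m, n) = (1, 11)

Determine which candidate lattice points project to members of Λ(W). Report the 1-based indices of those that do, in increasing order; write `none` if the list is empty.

3, 5, 6

β' = (4−√20)/2 ≈ -0.2361.
candidate 1: (m,n)=(0,-8) → π∥ = 0-8·β ≈ -33.8885, π⊥ = 0-8·β' ≈ 1.8885 ∉ [-1.5, -0.9) ⇒ out
candidate 2: (m,n)=(-12,-7) → π∥ = -12-7·β ≈ -41.6525, π⊥ = -12-7·β' ≈ -10.3475 ∉ [-1.5, -0.9) ⇒ out
candidate 3: (m,n)=(-1,2) → π∥ = -1+2·β ≈ 7.4721, π⊥ = -1+2·β' ≈ -1.4721 ∈ [-1.5, -0.9) ⇒ IN Λ
candidate 4: (m,n)=(16,-4) → π∥ = 16-4·β ≈ -0.9443, π⊥ = 16-4·β' ≈ 16.9443 ∉ [-1.5, -0.9) ⇒ out
candidate 5: (m,n)=(-4,-11) → π∥ = -4-11·β ≈ -50.5967, π⊥ = -4-11·β' ≈ -1.4033 ∈ [-1.5, -0.9) ⇒ IN Λ
candidate 6: (m,n)=(1,9) → π∥ = 1+9·β ≈ 39.1246, π⊥ = 1+9·β' ≈ -1.1246 ∈ [-1.5, -0.9) ⇒ IN Λ
candidate 7: (m,n)=(-10,13) → π∥ = -10+13·β ≈ 45.0689, π⊥ = -10+13·β' ≈ -13.0689 ∉ [-1.5, -0.9) ⇒ out
candidate 8: (m,n)=(0,0) → π∥ = 0+0·β ≈ 0.0000, π⊥ = 0+0·β' ≈ 0.0000 ∉ [-1.5, -0.9) ⇒ out
candidate 9: (m,n)=(1,11) → π∥ = 1+11·β ≈ 47.5967, π⊥ = 1+11·β' ≈ -1.5967 ∉ [-1.5, -0.9) ⇒ out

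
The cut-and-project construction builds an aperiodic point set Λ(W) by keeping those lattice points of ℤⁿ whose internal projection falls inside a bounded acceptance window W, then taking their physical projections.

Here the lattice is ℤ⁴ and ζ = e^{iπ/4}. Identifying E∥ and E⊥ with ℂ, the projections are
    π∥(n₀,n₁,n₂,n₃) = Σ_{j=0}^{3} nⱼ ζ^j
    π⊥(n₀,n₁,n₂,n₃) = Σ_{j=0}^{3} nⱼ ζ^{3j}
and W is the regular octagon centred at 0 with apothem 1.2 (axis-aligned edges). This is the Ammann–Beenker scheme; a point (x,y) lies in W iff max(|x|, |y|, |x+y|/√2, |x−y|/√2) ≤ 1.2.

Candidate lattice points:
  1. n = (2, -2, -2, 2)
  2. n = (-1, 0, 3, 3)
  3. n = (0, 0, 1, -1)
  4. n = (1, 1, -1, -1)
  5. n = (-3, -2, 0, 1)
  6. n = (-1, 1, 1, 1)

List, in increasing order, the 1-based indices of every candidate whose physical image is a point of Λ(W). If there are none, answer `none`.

4, 5, 6

With ζ = e^{iπ/4} the internal vectors are ζ^0,ζ^3,ζ^6,ζ^9.
candidate 1: n = (2, -2, -2, 2) → π⊥ ≈ (+4.8284, +2.0000); max(|x|,|y|,|x±y|/√2) = 4.8284 > 1.2 ⇒ ∉ W
candidate 2: n = (-1, 0, 3, 3) → π⊥ ≈ (+1.1213, -0.8787); max(|x|,|y|,|x±y|/√2) = 1.4142 > 1.2 ⇒ ∉ W
candidate 3: n = (0, 0, 1, -1) → π⊥ ≈ (-0.7071, -1.7071); max(|x|,|y|,|x±y|/√2) = 1.7071 > 1.2 ⇒ ∉ W
candidate 4: n = (1, 1, -1, -1) → π⊥ ≈ (-0.4142, +1.0000); max(|x|,|y|,|x±y|/√2) = 1.0000 ≤ 1.2 ⇒ ∈ W
candidate 5: n = (-3, -2, 0, 1) → π⊥ ≈ (-0.8787, -0.7071); max(|x|,|y|,|x±y|/√2) = 1.1213 ≤ 1.2 ⇒ ∈ W
candidate 6: n = (-1, 1, 1, 1) → π⊥ ≈ (-1.0000, +0.4142); max(|x|,|y|,|x±y|/√2) = 1.0000 ≤ 1.2 ⇒ ∈ W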